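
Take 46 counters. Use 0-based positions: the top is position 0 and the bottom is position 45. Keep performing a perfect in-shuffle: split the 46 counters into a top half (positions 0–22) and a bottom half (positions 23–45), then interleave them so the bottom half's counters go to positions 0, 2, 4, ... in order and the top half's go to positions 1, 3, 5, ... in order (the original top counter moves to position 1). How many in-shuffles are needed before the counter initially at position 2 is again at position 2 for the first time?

23

Follow position 2 under repeated in-shuffles:
2 → 5 → 11 → 23 → 0 → 1 → 3 → 7 → ... → 2 (length 23)
It first returns after 23 in-shuffles.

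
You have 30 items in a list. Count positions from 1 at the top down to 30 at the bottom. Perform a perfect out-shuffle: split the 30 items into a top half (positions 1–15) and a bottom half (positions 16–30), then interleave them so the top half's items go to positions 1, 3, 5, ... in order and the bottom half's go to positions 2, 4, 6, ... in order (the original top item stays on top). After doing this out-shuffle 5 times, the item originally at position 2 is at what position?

4

Track the item's position through each out-shuffle:
2 → 3 → 5 → 9 → 17 → 4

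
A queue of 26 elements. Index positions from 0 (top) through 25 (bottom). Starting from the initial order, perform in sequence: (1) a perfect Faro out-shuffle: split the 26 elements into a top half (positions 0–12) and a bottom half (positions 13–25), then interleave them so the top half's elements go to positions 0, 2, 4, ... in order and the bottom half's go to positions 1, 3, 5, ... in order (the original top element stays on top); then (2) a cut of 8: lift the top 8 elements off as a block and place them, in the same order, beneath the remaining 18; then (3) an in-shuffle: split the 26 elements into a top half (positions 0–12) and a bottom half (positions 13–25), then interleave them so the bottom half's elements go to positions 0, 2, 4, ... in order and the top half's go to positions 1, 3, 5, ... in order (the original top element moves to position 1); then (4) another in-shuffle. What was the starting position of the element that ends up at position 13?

12

Undo the operations in reverse order, starting from position 13:
  undo op 4 (in-shuffle, from top half): 13 ← 6
  undo op 3 (in-shuffle, from bottom half): 6 ← 16
  undo op 2 (cut 8): 16 ← 24
  undo op 1 (out-shuffle, from top half): 24 ← 12
So the element at position 13 came from original position 12.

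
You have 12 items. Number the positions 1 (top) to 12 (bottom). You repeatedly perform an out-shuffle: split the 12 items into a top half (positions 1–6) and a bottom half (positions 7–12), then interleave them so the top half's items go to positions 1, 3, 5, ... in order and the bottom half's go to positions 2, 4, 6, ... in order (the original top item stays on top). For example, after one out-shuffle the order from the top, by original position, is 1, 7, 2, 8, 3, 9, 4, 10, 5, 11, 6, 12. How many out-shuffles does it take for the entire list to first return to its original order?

10

The out-shuffle permutes the 12 positions with cycle lengths [1, 1, 10].
Every item is home exactly when every cycle has completed a whole number of laps, i.e. after lcm(1, 10) = 10 out-shuffles.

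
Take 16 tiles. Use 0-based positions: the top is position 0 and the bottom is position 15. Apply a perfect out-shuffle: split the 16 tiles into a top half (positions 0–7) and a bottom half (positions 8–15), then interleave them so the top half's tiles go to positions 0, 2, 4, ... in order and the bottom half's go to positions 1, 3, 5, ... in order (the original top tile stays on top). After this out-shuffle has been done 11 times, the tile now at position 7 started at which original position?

Work backwards from position 7, undoing one out-shuffle at a time:
7 ← 11 ← 13 ← 14 ← 7 ← 11 ← 13 ← 14 ← 7 ← 11 ← 13 ← 14
So the tile now at position 7 started at position 14.

14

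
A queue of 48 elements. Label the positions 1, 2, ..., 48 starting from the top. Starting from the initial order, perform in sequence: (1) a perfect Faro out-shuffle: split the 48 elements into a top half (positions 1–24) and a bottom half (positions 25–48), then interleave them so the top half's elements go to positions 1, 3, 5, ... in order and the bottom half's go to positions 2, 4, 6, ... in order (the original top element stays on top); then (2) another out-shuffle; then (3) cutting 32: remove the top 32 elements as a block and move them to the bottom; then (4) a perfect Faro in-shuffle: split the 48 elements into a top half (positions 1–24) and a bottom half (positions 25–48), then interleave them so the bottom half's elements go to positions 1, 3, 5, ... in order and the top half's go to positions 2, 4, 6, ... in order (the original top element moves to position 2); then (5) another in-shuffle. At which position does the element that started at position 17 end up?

38

Track the element from position 17 forward through each operation:
  after op 1 (out-shuffle): 17 → 33
  after op 2 (out-shuffle): 33 → 18
  after op 3 (cut 32): 18 → 34
  after op 4 (in-shuffle): 34 → 19
  after op 5 (in-shuffle): 19 → 38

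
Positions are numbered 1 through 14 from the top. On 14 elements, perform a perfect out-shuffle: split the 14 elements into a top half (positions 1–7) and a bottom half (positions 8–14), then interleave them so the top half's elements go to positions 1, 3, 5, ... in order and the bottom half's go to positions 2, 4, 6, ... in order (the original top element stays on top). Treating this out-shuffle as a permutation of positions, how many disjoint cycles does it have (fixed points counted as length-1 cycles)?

3

Trace each unvisited position around until it returns:
(1) (2 3 5 9 4 7 ... len 12) (14)
3 cycles in total.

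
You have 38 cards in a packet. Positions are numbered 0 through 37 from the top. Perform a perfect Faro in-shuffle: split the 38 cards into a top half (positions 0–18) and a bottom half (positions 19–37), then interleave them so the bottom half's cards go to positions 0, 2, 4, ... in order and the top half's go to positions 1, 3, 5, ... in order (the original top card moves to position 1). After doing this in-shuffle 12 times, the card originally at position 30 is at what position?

30

Track the card's position through each in-shuffle:
30 → 22 → 6 → 13 → 27 → 16 → 33 → 28 → 18 → 37 → 36 → 34 → 30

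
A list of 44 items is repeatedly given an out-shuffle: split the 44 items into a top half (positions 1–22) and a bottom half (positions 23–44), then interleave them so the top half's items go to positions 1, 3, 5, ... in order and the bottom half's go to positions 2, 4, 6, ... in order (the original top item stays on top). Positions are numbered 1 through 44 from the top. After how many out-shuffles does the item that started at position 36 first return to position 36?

Follow position 36 under repeated out-shuffles:
36 → 28 → 12 → 23 → 2 → 3 → 5 → 9 → 17 → 33 → 22 → 43 → 42 → 40 → 36
It first returns after 14 out-shuffles.

14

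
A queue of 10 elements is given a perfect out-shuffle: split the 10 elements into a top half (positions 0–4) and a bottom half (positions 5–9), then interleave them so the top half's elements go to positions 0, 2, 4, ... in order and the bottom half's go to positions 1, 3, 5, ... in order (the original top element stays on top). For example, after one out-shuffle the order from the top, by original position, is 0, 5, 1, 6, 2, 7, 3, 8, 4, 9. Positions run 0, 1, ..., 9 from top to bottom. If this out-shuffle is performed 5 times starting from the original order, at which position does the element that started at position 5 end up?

Track the element's position through each out-shuffle:
5 → 1 → 2 → 4 → 8 → 7

7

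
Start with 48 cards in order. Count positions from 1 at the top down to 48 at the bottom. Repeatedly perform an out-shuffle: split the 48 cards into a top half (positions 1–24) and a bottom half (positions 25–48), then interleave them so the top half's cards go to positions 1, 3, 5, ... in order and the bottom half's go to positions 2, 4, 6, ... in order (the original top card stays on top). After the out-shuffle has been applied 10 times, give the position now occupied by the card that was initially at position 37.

17

Track the card's position through each out-shuffle:
37 → 26 → 4 → 7 → 13 → 25 → 2 → 3 → 5 → 9 → 17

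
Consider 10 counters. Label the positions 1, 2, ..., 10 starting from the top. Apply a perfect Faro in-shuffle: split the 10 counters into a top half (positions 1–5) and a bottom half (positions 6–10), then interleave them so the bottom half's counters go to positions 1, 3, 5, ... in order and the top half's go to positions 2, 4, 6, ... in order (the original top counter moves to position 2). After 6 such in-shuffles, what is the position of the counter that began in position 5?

Track the counter's position through each in-shuffle:
5 → 10 → 9 → 7 → 3 → 6 → 1

1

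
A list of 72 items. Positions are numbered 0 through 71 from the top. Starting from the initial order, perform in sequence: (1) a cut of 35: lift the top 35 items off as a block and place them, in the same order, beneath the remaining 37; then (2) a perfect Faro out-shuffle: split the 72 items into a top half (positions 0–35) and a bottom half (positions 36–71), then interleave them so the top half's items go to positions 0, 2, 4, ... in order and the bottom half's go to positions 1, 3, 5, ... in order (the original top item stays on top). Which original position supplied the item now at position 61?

Undo the operations in reverse order, starting from position 61:
  undo op 2 (out-shuffle, from bottom half): 61 ← 66
  undo op 1 (cut 35): 66 ← 29
So the item at position 61 came from original position 29.

29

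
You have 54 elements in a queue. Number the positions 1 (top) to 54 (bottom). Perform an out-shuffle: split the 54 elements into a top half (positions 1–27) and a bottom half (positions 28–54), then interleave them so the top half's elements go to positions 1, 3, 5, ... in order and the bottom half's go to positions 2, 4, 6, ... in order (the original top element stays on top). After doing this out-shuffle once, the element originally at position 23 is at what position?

45

Track the element's position through each out-shuffle:
23 → 45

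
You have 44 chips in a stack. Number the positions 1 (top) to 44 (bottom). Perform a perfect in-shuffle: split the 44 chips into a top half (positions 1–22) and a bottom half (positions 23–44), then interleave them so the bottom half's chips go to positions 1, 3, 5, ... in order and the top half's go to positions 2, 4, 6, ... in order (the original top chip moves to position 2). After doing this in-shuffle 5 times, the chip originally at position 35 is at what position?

40

Track the chip's position through each in-shuffle:
35 → 25 → 5 → 10 → 20 → 40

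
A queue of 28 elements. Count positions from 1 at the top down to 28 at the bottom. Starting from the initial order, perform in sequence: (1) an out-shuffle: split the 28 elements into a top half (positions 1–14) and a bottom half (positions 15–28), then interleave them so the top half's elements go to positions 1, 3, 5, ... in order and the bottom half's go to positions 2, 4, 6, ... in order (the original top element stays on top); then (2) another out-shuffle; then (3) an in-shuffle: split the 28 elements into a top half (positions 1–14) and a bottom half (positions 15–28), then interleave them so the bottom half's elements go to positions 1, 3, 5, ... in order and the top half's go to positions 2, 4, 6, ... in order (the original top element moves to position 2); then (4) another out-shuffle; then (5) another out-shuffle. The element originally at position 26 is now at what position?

Track the element from position 26 forward through each operation:
  after op 1 (out-shuffle): 26 → 24
  after op 2 (out-shuffle): 24 → 20
  after op 3 (in-shuffle): 20 → 11
  after op 4 (out-shuffle): 11 → 21
  after op 5 (out-shuffle): 21 → 14

14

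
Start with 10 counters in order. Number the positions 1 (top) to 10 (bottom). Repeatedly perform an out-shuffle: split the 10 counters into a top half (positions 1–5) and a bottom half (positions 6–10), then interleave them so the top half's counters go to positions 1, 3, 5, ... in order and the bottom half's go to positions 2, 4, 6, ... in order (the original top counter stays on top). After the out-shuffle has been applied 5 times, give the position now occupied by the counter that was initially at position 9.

5

Track the counter's position through each out-shuffle:
9 → 8 → 6 → 2 → 3 → 5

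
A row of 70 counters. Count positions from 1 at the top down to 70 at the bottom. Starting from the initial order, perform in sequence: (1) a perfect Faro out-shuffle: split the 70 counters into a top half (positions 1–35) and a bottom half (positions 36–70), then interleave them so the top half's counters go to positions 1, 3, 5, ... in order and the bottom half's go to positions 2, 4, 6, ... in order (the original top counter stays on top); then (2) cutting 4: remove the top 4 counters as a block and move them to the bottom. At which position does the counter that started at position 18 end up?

Track the counter from position 18 forward through each operation:
  after op 1 (out-shuffle): 18 → 35
  after op 2 (cut 4): 35 → 31

31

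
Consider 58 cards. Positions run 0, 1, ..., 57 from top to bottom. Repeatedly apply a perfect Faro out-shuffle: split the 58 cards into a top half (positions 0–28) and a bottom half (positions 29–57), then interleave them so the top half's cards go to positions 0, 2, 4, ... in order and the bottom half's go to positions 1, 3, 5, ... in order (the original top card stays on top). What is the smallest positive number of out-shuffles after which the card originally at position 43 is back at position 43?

Follow position 43 under repeated out-shuffles:
43 → 29 → 1 → 2 → 4 → 8 → 16 → 32 → 7 → 14 → 28 → 56 → 55 → 53 → 49 → 41 → 25 → 50 → 43
It first returns after 18 out-shuffles.

18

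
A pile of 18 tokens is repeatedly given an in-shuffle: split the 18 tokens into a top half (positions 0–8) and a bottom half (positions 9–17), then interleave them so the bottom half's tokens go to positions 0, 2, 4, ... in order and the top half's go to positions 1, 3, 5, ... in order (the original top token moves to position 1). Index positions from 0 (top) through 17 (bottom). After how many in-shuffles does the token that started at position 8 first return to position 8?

Follow position 8 under repeated in-shuffles:
8 → 17 → 16 → 14 → 10 → 2 → 5 → 11 → 4 → 9 → 0 → 1 → 3 → 7 → 15 → 12 → 6 → 13 → 8
It first returns after 18 in-shuffles.

18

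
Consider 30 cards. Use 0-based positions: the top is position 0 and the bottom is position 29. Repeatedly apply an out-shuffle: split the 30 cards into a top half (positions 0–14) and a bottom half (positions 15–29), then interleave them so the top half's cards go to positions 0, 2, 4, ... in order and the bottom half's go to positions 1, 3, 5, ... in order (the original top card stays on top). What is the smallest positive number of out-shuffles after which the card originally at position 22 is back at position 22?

28

Follow position 22 under repeated out-shuffles:
22 → 15 → 1 → 2 → 4 → 8 → 16 → 3 → ... → 22 (length 28)
It first returns after 28 out-shuffles.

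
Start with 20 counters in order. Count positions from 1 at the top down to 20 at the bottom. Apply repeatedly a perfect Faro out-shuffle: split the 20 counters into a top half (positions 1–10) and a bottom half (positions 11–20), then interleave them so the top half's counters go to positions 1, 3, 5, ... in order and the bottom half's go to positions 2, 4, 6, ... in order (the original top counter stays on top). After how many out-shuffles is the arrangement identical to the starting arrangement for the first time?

18

The out-shuffle permutes the 20 positions with cycle lengths [1, 1, 18].
Every counter is home exactly when every cycle has completed a whole number of laps, i.e. after lcm(1, 18) = 18 out-shuffles.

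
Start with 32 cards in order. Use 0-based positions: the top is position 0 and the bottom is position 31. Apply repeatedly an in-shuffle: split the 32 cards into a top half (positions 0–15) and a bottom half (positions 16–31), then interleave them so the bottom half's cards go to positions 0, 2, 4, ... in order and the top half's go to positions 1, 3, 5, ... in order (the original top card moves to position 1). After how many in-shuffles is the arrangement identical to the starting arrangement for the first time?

10

The in-shuffle permutes the 32 positions with cycle lengths [2, 10, 10, 10].
Every card is home exactly when every cycle has completed a whole number of laps, i.e. after lcm(2, 10) = 10 in-shuffles.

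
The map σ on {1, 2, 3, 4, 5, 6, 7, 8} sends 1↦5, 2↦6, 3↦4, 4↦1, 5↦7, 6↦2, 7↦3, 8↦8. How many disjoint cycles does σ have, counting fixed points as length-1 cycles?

3

Cycle decomposition: (1 5 7 3 4) (2 6) (8).
3 cycles.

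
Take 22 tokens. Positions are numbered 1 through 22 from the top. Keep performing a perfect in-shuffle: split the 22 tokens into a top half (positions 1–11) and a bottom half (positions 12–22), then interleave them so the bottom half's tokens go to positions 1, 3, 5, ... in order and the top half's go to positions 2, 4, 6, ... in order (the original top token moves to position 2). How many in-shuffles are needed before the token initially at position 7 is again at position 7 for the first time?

11

Follow position 7 under repeated in-shuffles:
7 → 14 → 5 → 10 → 20 → 17 → 11 → 22 → 21 → 19 → 15 → 7
It first returns after 11 in-shuffles.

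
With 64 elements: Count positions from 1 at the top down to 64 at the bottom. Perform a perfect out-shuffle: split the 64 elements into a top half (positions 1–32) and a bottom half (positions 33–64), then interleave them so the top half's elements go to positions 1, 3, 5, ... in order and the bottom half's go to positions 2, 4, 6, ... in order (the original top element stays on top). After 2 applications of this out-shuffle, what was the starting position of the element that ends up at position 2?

Work backwards from position 2, undoing one out-shuffle at a time:
2 ← 33 ← 17
So the element now at position 2 started at position 17.

17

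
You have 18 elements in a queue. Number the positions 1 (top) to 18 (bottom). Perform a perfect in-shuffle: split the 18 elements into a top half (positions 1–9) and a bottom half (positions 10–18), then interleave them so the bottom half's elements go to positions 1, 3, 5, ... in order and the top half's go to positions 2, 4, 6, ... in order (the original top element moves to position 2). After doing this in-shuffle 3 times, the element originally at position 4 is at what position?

Track the element's position through each in-shuffle:
4 → 8 → 16 → 13

13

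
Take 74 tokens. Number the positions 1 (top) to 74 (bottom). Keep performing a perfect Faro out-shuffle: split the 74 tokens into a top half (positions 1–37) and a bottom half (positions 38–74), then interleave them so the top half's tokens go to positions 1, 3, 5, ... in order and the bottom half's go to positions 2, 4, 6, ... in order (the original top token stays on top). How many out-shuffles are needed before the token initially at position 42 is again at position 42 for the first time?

9

Follow position 42 under repeated out-shuffles:
42 → 10 → 19 → 37 → 73 → 72 → 70 → 66 → 58 → 42
It first returns after 9 out-shuffles.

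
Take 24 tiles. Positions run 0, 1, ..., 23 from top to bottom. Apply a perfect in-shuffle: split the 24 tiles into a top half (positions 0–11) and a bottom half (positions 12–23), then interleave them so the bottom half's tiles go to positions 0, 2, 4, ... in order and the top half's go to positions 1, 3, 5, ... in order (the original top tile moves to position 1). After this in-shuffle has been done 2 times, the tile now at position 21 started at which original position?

17

Work backwards from position 21, undoing one in-shuffle at a time:
21 ← 10 ← 17
So the tile now at position 21 started at position 17.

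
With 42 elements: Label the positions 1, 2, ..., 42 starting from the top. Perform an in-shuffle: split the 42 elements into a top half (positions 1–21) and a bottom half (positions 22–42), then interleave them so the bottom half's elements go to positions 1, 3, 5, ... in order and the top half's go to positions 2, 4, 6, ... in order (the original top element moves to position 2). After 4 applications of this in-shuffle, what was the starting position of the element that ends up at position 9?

Work backwards from position 9, undoing one in-shuffle at a time:
9 ← 26 ← 13 ← 28 ← 14
So the element now at position 9 started at position 14.

14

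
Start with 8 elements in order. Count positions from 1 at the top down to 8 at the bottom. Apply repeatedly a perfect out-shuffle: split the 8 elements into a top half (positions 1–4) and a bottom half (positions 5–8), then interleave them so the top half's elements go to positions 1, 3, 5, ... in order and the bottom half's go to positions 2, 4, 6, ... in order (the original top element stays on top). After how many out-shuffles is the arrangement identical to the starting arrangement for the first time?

The out-shuffle permutes the 8 positions with cycle lengths [1, 1, 3, 3].
Every element is home exactly when every cycle has completed a whole number of laps, i.e. after lcm(1, 3) = 3 out-shuffles.

3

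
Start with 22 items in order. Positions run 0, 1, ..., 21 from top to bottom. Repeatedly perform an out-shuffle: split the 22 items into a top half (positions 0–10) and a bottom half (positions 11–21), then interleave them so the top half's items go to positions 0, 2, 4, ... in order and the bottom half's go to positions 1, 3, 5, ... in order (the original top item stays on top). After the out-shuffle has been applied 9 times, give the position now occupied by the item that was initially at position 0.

Position 0 is a fixed point of every out-shuffle, so the item never moves.

0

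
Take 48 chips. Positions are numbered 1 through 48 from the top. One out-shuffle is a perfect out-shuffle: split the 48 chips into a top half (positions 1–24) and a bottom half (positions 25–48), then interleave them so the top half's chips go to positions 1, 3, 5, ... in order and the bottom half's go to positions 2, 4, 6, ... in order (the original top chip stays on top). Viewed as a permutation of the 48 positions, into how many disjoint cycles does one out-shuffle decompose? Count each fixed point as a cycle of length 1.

Trace each unvisited position around until it returns:
(1) (2 3 5 9 17 33 ... len 23) (6 11 21 41 34 20 ... len 23) (48)
4 cycles in total.

4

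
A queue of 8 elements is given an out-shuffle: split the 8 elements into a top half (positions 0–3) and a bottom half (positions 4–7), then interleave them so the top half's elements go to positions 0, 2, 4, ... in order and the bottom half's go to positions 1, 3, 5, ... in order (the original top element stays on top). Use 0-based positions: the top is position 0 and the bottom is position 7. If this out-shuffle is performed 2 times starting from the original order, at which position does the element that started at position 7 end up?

7

Position 7 is a fixed point of every out-shuffle, so the element never moves.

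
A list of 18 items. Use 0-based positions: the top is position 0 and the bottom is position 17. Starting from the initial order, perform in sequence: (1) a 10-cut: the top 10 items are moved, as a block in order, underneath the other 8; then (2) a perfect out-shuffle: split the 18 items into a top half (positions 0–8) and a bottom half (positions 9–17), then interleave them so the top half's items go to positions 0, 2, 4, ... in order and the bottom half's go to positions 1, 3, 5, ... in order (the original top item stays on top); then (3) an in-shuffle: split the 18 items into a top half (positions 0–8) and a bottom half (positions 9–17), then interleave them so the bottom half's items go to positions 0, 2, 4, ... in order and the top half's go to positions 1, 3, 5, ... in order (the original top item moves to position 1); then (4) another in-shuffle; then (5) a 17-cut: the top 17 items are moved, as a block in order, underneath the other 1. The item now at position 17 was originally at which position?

14

Undo the operations in reverse order, starting from position 17:
  undo op 5 (cut 17): 17 ← 16
  undo op 4 (in-shuffle, from bottom half): 16 ← 17
  undo op 3 (in-shuffle, from top half): 17 ← 8
  undo op 2 (out-shuffle, from top half): 8 ← 4
  undo op 1 (cut 10): 4 ← 14
So the item at position 17 came from original position 14.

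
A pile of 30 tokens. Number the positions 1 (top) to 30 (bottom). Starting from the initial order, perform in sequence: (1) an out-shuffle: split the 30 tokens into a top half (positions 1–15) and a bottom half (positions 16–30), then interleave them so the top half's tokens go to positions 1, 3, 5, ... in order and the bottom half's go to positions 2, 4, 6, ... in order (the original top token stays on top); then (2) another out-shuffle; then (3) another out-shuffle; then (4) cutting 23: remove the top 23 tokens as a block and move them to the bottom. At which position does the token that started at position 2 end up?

Track the token from position 2 forward through each operation:
  after op 1 (out-shuffle): 2 → 3
  after op 2 (out-shuffle): 3 → 5
  after op 3 (out-shuffle): 5 → 9
  after op 4 (cut 23): 9 → 16

16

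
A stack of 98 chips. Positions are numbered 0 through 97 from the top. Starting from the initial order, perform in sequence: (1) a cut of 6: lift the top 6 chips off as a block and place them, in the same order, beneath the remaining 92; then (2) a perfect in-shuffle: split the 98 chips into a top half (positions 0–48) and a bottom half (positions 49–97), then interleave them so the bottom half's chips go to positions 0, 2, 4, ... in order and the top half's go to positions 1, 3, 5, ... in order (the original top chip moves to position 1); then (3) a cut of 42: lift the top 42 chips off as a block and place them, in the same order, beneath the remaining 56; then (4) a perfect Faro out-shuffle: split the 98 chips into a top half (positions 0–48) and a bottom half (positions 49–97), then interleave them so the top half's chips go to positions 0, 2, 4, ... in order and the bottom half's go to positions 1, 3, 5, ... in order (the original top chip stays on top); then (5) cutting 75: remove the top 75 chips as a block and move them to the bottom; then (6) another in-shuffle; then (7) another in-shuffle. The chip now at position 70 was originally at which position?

93

Undo the operations in reverse order, starting from position 70:
  undo op 7 (in-shuffle, from bottom half): 70 ← 84
  undo op 6 (in-shuffle, from bottom half): 84 ← 91
  undo op 5 (cut 75): 91 ← 68
  undo op 4 (out-shuffle, from top half): 68 ← 34
  undo op 3 (cut 42): 34 ← 76
  undo op 2 (in-shuffle, from bottom half): 76 ← 87
  undo op 1 (cut 6): 87 ← 93
So the chip at position 70 came from original position 93.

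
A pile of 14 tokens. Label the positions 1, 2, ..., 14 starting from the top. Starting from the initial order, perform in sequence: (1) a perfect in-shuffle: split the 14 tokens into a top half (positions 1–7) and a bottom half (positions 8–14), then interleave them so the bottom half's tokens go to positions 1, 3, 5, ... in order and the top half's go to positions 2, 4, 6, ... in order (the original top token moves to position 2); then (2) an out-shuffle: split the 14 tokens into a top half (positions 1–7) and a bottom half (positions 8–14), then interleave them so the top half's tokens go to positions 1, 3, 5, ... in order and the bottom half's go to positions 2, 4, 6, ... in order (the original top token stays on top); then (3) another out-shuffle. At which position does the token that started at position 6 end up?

6

Track the token from position 6 forward through each operation:
  after op 1 (in-shuffle): 6 → 12
  after op 2 (out-shuffle): 12 → 10
  after op 3 (out-shuffle): 10 → 6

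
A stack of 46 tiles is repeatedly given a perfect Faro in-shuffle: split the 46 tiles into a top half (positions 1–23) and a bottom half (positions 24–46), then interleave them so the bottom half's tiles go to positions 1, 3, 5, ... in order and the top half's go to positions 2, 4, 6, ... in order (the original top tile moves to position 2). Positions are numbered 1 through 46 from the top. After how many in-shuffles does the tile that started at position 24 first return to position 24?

23

Follow position 24 under repeated in-shuffles:
24 → 1 → 2 → 4 → 8 → 16 → 32 → 17 → ... → 24 (length 23)
It first returns after 23 in-shuffles.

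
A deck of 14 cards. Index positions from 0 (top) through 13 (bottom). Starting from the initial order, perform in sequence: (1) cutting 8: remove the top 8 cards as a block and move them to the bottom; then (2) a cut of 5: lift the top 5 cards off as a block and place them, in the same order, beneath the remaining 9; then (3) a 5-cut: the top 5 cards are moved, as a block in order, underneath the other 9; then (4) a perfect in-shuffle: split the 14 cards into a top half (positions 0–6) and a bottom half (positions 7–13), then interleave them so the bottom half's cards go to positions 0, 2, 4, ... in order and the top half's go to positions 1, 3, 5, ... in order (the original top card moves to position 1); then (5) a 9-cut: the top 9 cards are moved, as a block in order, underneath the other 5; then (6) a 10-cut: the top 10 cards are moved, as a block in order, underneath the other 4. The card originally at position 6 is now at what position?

0

Track the card from position 6 forward through each operation:
  after op 1 (cut 8): 6 → 12
  after op 2 (cut 5): 12 → 7
  after op 3 (cut 5): 7 → 2
  after op 4 (in-shuffle): 2 → 5
  after op 5 (cut 9): 5 → 10
  after op 6 (cut 10): 10 → 0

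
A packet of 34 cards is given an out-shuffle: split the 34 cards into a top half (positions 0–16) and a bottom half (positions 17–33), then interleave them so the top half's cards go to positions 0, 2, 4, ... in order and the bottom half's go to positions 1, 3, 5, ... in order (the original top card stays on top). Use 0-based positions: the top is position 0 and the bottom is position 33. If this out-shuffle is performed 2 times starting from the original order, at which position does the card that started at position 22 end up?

Track the card's position through each out-shuffle:
22 → 11 → 22

22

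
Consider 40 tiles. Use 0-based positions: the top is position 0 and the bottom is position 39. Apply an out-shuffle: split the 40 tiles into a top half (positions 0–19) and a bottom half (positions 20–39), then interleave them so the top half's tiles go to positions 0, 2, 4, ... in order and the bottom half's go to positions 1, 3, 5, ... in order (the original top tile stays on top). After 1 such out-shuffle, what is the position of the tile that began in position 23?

7

Track the tile's position through each out-shuffle:
23 → 7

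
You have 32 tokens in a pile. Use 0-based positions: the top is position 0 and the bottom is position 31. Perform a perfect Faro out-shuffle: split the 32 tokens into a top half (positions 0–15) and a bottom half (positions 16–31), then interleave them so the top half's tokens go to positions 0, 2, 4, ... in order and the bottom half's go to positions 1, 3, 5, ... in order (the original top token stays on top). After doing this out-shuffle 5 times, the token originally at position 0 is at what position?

Position 0 is a fixed point of every out-shuffle, so the token never moves.

0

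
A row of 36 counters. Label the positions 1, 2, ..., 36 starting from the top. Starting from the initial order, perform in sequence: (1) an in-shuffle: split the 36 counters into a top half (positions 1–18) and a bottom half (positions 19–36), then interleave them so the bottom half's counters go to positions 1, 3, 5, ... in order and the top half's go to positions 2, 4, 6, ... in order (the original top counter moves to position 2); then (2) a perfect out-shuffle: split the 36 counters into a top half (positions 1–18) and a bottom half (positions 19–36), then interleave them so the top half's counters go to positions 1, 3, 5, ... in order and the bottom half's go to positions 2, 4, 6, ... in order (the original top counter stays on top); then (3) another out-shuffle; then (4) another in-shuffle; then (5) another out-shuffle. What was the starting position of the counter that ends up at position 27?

10

Undo the operations in reverse order, starting from position 27:
  undo op 5 (out-shuffle, from top half): 27 ← 14
  undo op 4 (in-shuffle, from top half): 14 ← 7
  undo op 3 (out-shuffle, from top half): 7 ← 4
  undo op 2 (out-shuffle, from bottom half): 4 ← 20
  undo op 1 (in-shuffle, from top half): 20 ← 10
So the counter at position 27 came from original position 10.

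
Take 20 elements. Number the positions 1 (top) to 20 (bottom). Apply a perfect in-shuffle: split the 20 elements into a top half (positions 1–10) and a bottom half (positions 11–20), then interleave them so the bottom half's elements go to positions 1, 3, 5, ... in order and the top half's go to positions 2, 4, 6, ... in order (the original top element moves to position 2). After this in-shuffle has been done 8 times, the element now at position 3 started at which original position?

Work backwards from position 3, undoing one in-shuffle at a time:
3 ← 12 ← 6 ← 3 ← 12 ← 6 ← 3 ← 12 ← 6
So the element now at position 3 started at position 6.

6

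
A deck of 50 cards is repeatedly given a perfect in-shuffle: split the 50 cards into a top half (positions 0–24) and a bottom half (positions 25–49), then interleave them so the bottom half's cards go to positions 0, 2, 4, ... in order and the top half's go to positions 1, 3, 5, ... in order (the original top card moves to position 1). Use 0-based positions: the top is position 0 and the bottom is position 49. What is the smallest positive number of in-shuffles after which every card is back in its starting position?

8

The in-shuffle permutes the 50 positions with cycle lengths [2, 8, 8, 8, 8, 8, 8].
Every card is home exactly when every cycle has completed a whole number of laps, i.e. after lcm(2, 8) = 8 in-shuffles.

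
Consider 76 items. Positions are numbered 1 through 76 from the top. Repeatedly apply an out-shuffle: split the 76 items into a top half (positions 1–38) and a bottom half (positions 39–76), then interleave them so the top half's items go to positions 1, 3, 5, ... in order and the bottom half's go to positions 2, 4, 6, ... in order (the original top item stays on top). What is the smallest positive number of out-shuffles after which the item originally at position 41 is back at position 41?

Follow position 41 under repeated out-shuffles:
41 → 6 → 11 → 21 → 41
It first returns after 4 out-shuffles.

4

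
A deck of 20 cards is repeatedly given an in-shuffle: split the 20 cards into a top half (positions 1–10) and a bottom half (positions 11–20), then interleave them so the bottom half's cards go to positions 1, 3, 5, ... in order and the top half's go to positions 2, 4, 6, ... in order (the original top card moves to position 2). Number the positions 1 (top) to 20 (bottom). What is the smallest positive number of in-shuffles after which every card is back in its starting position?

6

The in-shuffle permutes the 20 positions with cycle lengths [2, 3, 3, 6, 6].
Every card is home exactly when every cycle has completed a whole number of laps, i.e. after lcm(2, 3, 6) = 6 in-shuffles.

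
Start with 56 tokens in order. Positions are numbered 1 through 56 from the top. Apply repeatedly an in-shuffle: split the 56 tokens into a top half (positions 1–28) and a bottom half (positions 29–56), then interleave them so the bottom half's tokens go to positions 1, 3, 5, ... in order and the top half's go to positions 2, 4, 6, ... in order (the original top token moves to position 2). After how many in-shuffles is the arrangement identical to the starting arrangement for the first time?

The in-shuffle permutes the 56 positions with cycle lengths [2, 18, 18, 18].
Every token is home exactly when every cycle has completed a whole number of laps, i.e. after lcm(2, 18) = 18 in-shuffles.

18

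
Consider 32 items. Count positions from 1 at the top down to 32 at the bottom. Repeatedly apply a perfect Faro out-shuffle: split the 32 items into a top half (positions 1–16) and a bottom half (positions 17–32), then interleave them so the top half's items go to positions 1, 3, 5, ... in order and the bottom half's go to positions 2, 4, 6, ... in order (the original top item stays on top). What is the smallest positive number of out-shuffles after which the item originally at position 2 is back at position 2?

5

Follow position 2 under repeated out-shuffles:
2 → 3 → 5 → 9 → 17 → 2
It first returns after 5 out-shuffles.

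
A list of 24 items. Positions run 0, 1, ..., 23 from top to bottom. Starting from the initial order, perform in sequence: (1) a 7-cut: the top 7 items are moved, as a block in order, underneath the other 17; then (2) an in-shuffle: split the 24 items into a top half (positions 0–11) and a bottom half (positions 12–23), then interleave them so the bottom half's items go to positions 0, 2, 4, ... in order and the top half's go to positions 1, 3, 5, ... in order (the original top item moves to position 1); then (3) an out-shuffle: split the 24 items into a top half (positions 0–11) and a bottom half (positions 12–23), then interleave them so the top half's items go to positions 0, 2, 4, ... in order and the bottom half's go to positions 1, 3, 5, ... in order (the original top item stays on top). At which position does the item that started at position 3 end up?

Track the item from position 3 forward through each operation:
  after op 1 (cut 7): 3 → 20
  after op 2 (in-shuffle): 20 → 16
  after op 3 (out-shuffle): 16 → 9

9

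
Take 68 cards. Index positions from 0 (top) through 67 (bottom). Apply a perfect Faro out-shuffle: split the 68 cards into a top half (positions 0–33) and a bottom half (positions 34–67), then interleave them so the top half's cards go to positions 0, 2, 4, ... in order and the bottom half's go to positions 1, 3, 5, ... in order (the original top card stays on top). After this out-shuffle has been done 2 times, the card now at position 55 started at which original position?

Work backwards from position 55, undoing one out-shuffle at a time:
55 ← 61 ← 64
So the card now at position 55 started at position 64.

64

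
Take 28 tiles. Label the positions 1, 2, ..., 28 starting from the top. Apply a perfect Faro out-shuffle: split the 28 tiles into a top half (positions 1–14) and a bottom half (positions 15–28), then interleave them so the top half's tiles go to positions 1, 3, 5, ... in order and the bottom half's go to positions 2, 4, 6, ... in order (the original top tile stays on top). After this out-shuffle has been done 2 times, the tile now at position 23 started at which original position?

20

Work backwards from position 23, undoing one out-shuffle at a time:
23 ← 12 ← 20
So the tile now at position 23 started at position 20.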